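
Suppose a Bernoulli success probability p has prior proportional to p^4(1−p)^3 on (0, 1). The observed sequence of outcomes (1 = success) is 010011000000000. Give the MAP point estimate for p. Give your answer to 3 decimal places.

The prior density ∝ p^4(1−p)^3 is the kernel of Beta(5, 4).
Data: 3 successes in 15 trials (from the sequence). The binomial likelihood contributes p^3(1−p)^12, so the posterior is Beta(5+3, 4+12) = Beta(8, 16).
For Beta(a, b) with a, b > 1 the mode is (a−1)/(a+b−2) = 7/22 ≈ 0.318.

p̂_MAP = 0.318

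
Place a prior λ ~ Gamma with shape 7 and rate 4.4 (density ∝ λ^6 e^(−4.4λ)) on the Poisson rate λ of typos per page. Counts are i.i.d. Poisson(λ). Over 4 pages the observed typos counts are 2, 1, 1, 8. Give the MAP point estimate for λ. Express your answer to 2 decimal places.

Σxᵢ = 2+1+1+8 = 12, with n = 4.
Posterior ∝ λ^6e^(−4.4λ) · λ^12e^(−4λ) = λ^18e^(−8.4λ), i.e. Gamma(shape=19, rate=8.4).
The mode of a Gamma(a, b) with a ≥ 1 (shape–rate) is (a−1)/b = 18/8.4 ≈ 2.14.

λ̂_MAP = 2.14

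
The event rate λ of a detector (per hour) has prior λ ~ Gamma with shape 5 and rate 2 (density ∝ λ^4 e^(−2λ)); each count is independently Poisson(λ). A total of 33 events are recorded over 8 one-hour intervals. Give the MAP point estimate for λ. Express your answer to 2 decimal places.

Σxᵢ = 33, n = 8.
Posterior ∝ λ^4e^(−2λ) · λ^33e^(−8λ) = λ^37e^(−10λ), i.e. Gamma(shape=38, rate=10).
The mode of a Gamma(a, b) with a ≥ 1 (shape–rate) is (a−1)/b = 37/10 ≈ 3.70.

λ̂_MAP = 3.70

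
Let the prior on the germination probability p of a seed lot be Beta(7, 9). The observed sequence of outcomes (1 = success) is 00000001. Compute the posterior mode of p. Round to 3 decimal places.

Prior: Beta(7, 9).
Data: 1 success in 8 trials (from the sequence). The binomial likelihood contributes p(1−p)^7, so the posterior is Beta(7+1, 9+7) = Beta(8, 16).
For Beta(a, b) with a, b > 1 the mode is (a−1)/(a+b−2) = 7/22 ≈ 0.318.

p̂_MAP = 0.318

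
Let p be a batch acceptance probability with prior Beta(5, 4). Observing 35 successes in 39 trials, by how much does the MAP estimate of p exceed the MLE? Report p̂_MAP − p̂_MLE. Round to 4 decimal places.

MAP − MLE = -0.0496

Posterior is Beta(40, 8); MAP = (40−1)/(48−2) = 39/46 ≈ 0.84783.
MLE ignores the prior: p̂_MLE = k/n = 35/39 ≈ 0.89744.
Difference = 39/46 − 35/39 = -89/1794 ≈ -0.0496.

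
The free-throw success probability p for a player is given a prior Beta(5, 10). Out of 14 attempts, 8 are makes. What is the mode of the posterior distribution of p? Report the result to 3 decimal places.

p̂_MAP = 0.444

Prior: Beta(5, 10).
Data: 8 successes in 14 trials. The binomial likelihood contributes p^8(1−p)^6, so the posterior is Beta(5+8, 10+6) = Beta(13, 16).
For Beta(a, b) with a, b > 1 the mode is (a−1)/(a+b−2) = 12/27 ≈ 0.444.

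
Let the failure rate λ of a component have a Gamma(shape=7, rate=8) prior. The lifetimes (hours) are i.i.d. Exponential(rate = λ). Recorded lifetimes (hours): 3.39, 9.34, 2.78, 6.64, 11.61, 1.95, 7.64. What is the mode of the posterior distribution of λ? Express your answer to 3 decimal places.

The Exponential(rate=λ) likelihood is ∝ λ^n e^(−λΣtᵢ). Here n = 7 and Σtᵢ = 3.39 + 9.34 + 2.78 + 6.64 + 11.61 + 1.95 + 7.64 = 43.35.
Posterior ∝ λ^6e^(−8λ) · λ^7e^(−43.35λ) = λ^13e^(−51.35λ), i.e. Gamma(14, 51.35).
Mode = (a−1)/b = 13/51.35 ≈ 0.253.

λ̂_MAP = 0.253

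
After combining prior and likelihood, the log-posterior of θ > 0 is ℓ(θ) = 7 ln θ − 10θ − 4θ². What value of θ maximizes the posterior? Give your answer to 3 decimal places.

θ̂_MAP = 0.500

ℓ'(θ) = 7/θ − 10 − 8θ. Setting this to zero and multiplying by θ: 8θ² + 10θ − 7 = 0.
θ = (−10 + √(10² + 4·8·7)) / (2·8) = (−10 + √324) / 16 = (−10 + 18)/16 = 1/2.
ℓ''(θ) = −7/θ² − 8 < 0, confirming a maximum.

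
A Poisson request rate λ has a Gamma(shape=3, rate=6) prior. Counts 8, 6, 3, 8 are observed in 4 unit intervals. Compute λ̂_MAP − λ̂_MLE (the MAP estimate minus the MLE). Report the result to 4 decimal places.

MAP − MLE = -3.5500

Σxᵢ = 25. Posterior is Gamma(28, 10); MAP = (28−1)/10 = 27/10 ≈ 2.70000.
MLE = x̄ = 25/4 ≈ 6.25000.
Difference = 27/10 − 25/4 = -71/20 ≈ -3.5500.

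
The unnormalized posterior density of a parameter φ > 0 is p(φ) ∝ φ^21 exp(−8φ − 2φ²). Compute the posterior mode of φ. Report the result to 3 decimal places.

ℓ'(φ) = 21/φ − 8 − 4φ. Setting this to zero and multiplying by φ: 4φ² + 8φ − 21 = 0.
φ = (−8 + √(8² + 4·4·21)) / (2·4) = (−8 + √400) / 8 = (−8 + 20)/8 = 3/2.
ℓ''(φ) = −21/φ² − 4 < 0, confirming a maximum.

φ̂_MAP = 1.500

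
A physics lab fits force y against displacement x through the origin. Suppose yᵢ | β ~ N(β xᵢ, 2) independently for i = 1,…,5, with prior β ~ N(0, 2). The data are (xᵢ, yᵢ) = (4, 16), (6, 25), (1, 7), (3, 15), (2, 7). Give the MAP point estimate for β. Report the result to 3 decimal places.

log p(β | y) = −Σ(yᵢ − βxᵢ)²/(2·2) − β²/(2·2) + const.
Setting the derivative to zero: Σxᵢ(yᵢ − βxᵢ)/2 − β/2 = 0, so β = Σxᵢyᵢ / (Σxᵢ² + σ²/τ²).
Σxᵢyᵢ = 4·16 + 6·25 + 1·7 + 3·15 + 2·7 = 280; Σxᵢ² = 66; σ²/τ² = 1.
β̂_MAP = 280 / (66 + 1) = 280/67 ≈ 4.179.

β̂_MAP = 4.179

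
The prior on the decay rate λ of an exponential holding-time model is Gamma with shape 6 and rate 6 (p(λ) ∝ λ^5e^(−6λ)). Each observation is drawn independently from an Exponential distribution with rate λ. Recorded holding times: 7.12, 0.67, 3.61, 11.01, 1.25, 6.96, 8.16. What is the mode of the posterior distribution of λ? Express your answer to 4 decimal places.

The Exponential(rate=λ) likelihood is ∝ λ^n e^(−λΣtᵢ). Here n = 7 and Σtᵢ = 7.12 + 0.67 + 3.61 + 11.01 + 1.25 + 6.96 + 8.16 = 38.78.
Posterior ∝ λ^5e^(−6λ) · λ^7e^(−38.78λ) = λ^12e^(−44.78λ), i.e. Gamma(13, 44.78).
Mode = (a−1)/b = 12/44.78 ≈ 0.2680.

λ̂_MAP = 0.2680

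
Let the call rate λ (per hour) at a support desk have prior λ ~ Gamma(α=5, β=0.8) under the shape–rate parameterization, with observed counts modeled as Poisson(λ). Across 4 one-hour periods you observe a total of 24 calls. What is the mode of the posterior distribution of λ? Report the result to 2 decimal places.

λ̂_MAP = 5.83

Σxᵢ = 24, n = 4.
Posterior ∝ λ^4e^(−0.8λ) · λ^24e^(−4λ) = λ^28e^(−4.8λ), i.e. Gamma(shape=29, rate=4.8).
The mode of a Gamma(a, b) with a ≥ 1 (shape–rate) is (a−1)/b = 28/4.8 ≈ 5.83.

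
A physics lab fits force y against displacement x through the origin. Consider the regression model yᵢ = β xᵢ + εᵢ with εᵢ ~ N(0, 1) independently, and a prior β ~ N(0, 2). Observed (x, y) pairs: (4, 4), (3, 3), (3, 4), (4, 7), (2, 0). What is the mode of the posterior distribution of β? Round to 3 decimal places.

β̂_MAP = 1.193

log p(β | y) = −Σ(yᵢ − βxᵢ)²/(2·1) − β²/(2·2) + const.
Setting the derivative to zero: Σxᵢ(yᵢ − βxᵢ)/1 − β/2 = 0, so β = Σxᵢyᵢ / (Σxᵢ² + σ²/τ²).
Σxᵢyᵢ = 4·4 + 3·3 + 3·4 + 4·7 + 2·0 = 65; Σxᵢ² = 54; σ²/τ² = 0.5.
β̂_MAP = 65 / (54 + 0.5) = 65/54.5 ≈ 1.193.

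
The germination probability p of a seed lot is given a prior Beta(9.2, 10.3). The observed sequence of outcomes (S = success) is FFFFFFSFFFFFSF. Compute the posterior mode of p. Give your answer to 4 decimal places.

p̂_MAP = 0.3238

Prior: Beta(9.2, 10.3).
Data: 2 successes in 14 trials (from the sequence). The binomial likelihood contributes p^2(1−p)^12, so the posterior is Beta(9.2+2, 10.3+12) = Beta(11.2, 22.3).
For Beta(a, b) with a, b > 1 the mode is (a−1)/(a+b−2) = 10.2/31.5 ≈ 0.3238.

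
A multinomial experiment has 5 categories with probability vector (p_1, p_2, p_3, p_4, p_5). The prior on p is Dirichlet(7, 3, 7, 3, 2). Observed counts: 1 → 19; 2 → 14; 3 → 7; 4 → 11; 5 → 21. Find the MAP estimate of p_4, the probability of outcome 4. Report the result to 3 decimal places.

MAP estimate: 0.146

The posterior is Dirichlet(αᵢ + nᵢ) = Dirichlet(26, 17, 14, 14, 23).
For a Dirichlet(a₁,…,a_K) with all aᵢ > 1, the mode has j-th component (aⱼ − 1)/(Σaᵢ − K).
Here Σaᵢ = 94 and K = 5, so p_4 = (14 − 1)/(94 − 5) = 13/89 ≈ 0.146.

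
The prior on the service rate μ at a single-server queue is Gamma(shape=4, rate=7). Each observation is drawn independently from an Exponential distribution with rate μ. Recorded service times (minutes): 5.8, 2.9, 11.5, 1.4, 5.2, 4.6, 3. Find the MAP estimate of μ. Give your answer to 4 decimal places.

μ̂_MAP = 0.2415

The Exponential(rate=μ) likelihood is ∝ μ^n e^(−μΣtᵢ). Here n = 7 and Σtᵢ = 5.8 + 2.9 + 11.5 + 1.4 + 5.2 + 4.6 + 3 = 34.4.
Posterior ∝ μ^3e^(−7μ) · μ^7e^(−34.4μ) = μ^10e^(−41.4μ), i.e. Gamma(11, 41.4).
Mode = (a−1)/b = 10/41.4 ≈ 0.2415.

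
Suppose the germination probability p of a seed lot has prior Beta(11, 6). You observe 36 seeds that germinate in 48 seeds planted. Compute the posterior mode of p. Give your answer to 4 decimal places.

p̂_MAP = 0.7302

Prior: Beta(11, 6).
Data: 36 successes in 48 trials. The binomial likelihood contributes p^36(1−p)^12, so the posterior is Beta(11+36, 6+12) = Beta(47, 18).
For Beta(a, b) with a, b > 1 the mode is (a−1)/(a+b−2) = 46/63 ≈ 0.7302.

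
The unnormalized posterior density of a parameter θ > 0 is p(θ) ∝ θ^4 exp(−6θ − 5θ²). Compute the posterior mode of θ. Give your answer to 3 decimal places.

θ̂_MAP = 0.400

ℓ'(θ) = 4/θ − 6 − 10θ. Setting this to zero and multiplying by θ: 10θ² + 6θ − 4 = 0.
θ = (−6 + √(6² + 4·10·4)) / (2·10) = (−6 + √196) / 20 = (−6 + 14)/20 = 2/5.
ℓ''(θ) = −4/θ² − 10 < 0, confirming a maximum.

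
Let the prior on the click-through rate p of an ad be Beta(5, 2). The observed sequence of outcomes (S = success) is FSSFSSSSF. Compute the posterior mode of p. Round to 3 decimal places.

p̂_MAP = 0.714

Prior: Beta(5, 2).
Data: 6 successes in 9 trials (from the sequence). The binomial likelihood contributes p^6(1−p)^3, so the posterior is Beta(5+6, 2+3) = Beta(11, 5).
For Beta(a, b) with a, b > 1 the mode is (a−1)/(a+b−2) = 10/14 ≈ 0.714.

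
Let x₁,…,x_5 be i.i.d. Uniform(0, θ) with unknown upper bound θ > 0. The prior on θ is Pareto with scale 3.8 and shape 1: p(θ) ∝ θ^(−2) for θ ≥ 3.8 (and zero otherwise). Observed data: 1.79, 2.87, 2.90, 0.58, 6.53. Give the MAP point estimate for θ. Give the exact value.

θ̂_MAP = 6.53

The Uniform(0, θ) likelihood is θ^(−n) for θ ≥ max(xᵢ), zero otherwise. Here max(xᵢ) = 6.53.
Posterior ∝ θ^(−2) · θ^(−5) = θ^(−7) on θ ≥ max(3.8, 6.53) = 6.53.
This density is strictly decreasing in θ, so the posterior mode lies at the lower boundary of the support.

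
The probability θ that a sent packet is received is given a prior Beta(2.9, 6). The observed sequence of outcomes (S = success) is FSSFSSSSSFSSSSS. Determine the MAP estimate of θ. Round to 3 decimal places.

θ̂_MAP = 0.635

Prior: Beta(2.9, 6).
Data: 12 successes in 15 trials (from the sequence). The binomial likelihood contributes θ^12(1−θ)^3, so the posterior is Beta(2.9+12, 6+3) = Beta(14.9, 9).
For Beta(a, b) with a, b > 1 the mode is (a−1)/(a+b−2) = 13.9/21.9 ≈ 0.635.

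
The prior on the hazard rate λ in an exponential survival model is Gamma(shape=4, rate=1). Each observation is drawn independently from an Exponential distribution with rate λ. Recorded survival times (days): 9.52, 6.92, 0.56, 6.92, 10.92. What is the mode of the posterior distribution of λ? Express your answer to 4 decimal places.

λ̂_MAP = 0.2232

The Exponential(rate=λ) likelihood is ∝ λ^n e^(−λΣtᵢ). Here n = 5 and Σtᵢ = 9.52 + 6.92 + 0.56 + 6.92 + 10.92 = 34.84.
Posterior ∝ λ^3e^(−1λ) · λ^5e^(−34.84λ) = λ^8e^(−35.84λ), i.e. Gamma(9, 35.84).
Mode = (a−1)/b = 8/35.84 ≈ 0.2232.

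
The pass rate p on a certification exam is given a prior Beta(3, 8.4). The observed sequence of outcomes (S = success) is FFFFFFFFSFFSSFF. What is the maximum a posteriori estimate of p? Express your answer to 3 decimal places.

Prior: Beta(3, 8.4).
Data: 3 successes in 15 trials (from the sequence). The binomial likelihood contributes p^3(1−p)^12, so the posterior is Beta(3+3, 8.4+12) = Beta(6, 20.4).
For Beta(a, b) with a, b > 1 the mode is (a−1)/(a+b−2) = 5/24.4 ≈ 0.205.

p̂_MAP = 0.205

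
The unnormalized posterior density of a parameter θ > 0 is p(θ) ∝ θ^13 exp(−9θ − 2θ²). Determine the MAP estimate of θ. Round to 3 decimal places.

θ̂_MAP = 1.000

ℓ'(θ) = 13/θ − 9 − 4θ. Setting this to zero and multiplying by θ: 4θ² + 9θ − 13 = 0.
θ = (−9 + √(9² + 4·4·13)) / (2·4) = (−9 + √289) / 8 = (−9 + 17)/8 = 1.
ℓ''(θ) = −13/θ² − 4 < 0, confirming a maximum.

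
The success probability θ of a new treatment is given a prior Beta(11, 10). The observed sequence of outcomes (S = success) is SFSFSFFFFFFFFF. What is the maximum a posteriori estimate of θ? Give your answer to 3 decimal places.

θ̂_MAP = 0.394

Prior: Beta(11, 10).
Data: 3 successes in 14 trials (from the sequence). The binomial likelihood contributes θ^3(1−θ)^11, so the posterior is Beta(11+3, 10+11) = Beta(14, 21).
For Beta(a, b) with a, b > 1 the mode is (a−1)/(a+b−2) = 13/33 ≈ 0.394.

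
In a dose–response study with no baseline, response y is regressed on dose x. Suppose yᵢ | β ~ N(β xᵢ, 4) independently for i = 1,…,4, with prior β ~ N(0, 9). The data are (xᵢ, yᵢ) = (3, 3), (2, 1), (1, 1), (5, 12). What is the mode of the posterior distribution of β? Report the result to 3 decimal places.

β̂_MAP = 1.825

log p(β | y) = −Σ(yᵢ − βxᵢ)²/(2·4) − β²/(2·9) + const.
Setting the derivative to zero: Σxᵢ(yᵢ − βxᵢ)/4 − β/9 = 0, so β = Σxᵢyᵢ / (Σxᵢ² + σ²/τ²).
Σxᵢyᵢ = 3·3 + 2·1 + 1·1 + 5·12 = 72; Σxᵢ² = 39; σ²/τ² = 4/9.
β̂_MAP = 72 / (39 + 4/9) = 72/(355/9) = 648/355 ≈ 1.825.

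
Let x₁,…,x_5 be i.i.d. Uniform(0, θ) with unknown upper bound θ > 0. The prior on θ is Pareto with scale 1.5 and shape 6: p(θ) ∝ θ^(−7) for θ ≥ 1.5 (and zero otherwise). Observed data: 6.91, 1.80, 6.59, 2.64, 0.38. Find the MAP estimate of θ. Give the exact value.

The Uniform(0, θ) likelihood is θ^(−n) for θ ≥ max(xᵢ), zero otherwise. Here max(xᵢ) = 6.91.
Posterior ∝ θ^(−7) · θ^(−5) = θ^(−12) on θ ≥ max(1.5, 6.91) = 6.91.
This density is strictly decreasing in θ, so the posterior mode lies at the lower boundary of the support.

θ̂_MAP = 6.91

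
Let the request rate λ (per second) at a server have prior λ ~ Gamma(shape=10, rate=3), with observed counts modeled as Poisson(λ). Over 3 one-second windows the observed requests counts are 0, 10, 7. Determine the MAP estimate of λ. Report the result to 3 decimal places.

Σxᵢ = 0+10+7 = 17, with n = 3.
Posterior ∝ λ^9e^(−3λ) · λ^17e^(−3λ) = λ^26e^(−6λ), i.e. Gamma(shape=27, rate=6).
The mode of a Gamma(a, b) with a ≥ 1 (shape–rate) is (a−1)/b = 26/6 ≈ 4.333.

λ̂_MAP = 4.333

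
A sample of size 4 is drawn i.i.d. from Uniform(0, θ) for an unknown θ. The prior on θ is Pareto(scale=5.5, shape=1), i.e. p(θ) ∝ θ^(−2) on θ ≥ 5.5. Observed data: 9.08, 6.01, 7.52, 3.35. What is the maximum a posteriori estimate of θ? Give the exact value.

θ̂_MAP = 9.08

The Uniform(0, θ) likelihood is θ^(−n) for θ ≥ max(xᵢ), zero otherwise. Here max(xᵢ) = 9.08.
Posterior ∝ θ^(−2) · θ^(−4) = θ^(−6) on θ ≥ max(5.5, 9.08) = 9.08.
This density is strictly decreasing in θ, so the posterior mode lies at the lower boundary of the support.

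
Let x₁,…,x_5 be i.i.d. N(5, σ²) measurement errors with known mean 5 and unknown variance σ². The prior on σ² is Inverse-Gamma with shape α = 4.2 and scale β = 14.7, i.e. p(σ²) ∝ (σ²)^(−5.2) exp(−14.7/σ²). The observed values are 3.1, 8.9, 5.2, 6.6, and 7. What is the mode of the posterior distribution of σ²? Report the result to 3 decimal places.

σ̂²_MAP = 3.560

Sum of squared deviations about the known mean: SS = (3.1−5)² + (8.9−5)² + (5.2−5)² + (6.6−5)² + (7−5)² = 25.42.
The Normal likelihood contributes (σ²)^(−n/2) exp(−SS/(2σ²)), so the posterior is Inverse-Gamma(α + n/2, β + SS/2) = Inverse-Gamma(6.7, 27.41).
The mode of Inverse-Gamma(a, b) is b/(a+1) = 27.41/7.7 ≈ 3.560.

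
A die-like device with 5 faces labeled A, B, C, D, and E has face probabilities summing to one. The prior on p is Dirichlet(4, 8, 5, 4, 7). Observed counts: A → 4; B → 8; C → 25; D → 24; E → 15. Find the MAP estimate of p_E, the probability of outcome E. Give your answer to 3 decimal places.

MAP estimate of p_E = 0.212

The posterior is Dirichlet(αᵢ + nᵢ) = Dirichlet(8, 16, 30, 28, 22).
For a Dirichlet(a₁,…,a_K) with all aᵢ > 1, the mode has j-th component (aⱼ − 1)/(Σaᵢ − K).
Here Σaᵢ = 104 and K = 5, so p_E = (22 − 1)/(104 − 5) = 21/99 ≈ 0.212.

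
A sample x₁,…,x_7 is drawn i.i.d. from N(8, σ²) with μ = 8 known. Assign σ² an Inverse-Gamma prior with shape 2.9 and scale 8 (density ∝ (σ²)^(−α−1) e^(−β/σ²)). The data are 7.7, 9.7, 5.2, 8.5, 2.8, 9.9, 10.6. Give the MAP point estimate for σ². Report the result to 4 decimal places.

Sum of squared deviations about the known mean: SS = (7.7−8)² + (9.7−8)² + (5.2−8)² + (8.5−8)² + (2.8−8)² + (9.9−8)² + (10.6−8)² = 48.48.
The Normal likelihood contributes (σ²)^(−n/2) exp(−SS/(2σ²)), so the posterior is Inverse-Gamma(α + n/2, β + SS/2) = Inverse-Gamma(6.4, 32.24).
The mode of Inverse-Gamma(a, b) is b/(a+1) = 32.24/7.4 ≈ 4.3568.

σ̂²_MAP = 4.3568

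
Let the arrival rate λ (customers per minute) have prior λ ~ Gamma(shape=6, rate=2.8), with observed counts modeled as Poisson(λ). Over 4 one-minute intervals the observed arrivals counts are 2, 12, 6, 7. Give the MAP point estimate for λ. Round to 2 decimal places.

Σxᵢ = 2+12+6+7 = 27, with n = 4.
Posterior ∝ λ^5e^(−2.8λ) · λ^27e^(−4λ) = λ^32e^(−6.8λ), i.e. Gamma(shape=33, rate=6.8).
The mode of a Gamma(a, b) with a ≥ 1 (shape–rate) is (a−1)/b = 32/6.8 ≈ 4.71.

λ̂_MAP = 4.71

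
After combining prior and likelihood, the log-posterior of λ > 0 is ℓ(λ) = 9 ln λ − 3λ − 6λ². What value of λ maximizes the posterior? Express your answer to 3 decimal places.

λ̂_MAP = 0.750

ℓ'(λ) = 9/λ − 3 − 12λ. Setting this to zero and multiplying by λ: 12λ² + 3λ − 9 = 0.
λ = (−3 + √(3² + 4·12·9)) / (2·12) = (−3 + √441) / 24 = (−3 + 21)/24 = 3/4.
ℓ''(λ) = −9/λ² − 12 < 0, confirming a maximum.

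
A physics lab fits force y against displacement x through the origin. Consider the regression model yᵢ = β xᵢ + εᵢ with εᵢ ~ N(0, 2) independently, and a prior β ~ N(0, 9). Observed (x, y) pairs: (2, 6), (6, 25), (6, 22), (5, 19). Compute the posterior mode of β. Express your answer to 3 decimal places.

log p(β | y) = −Σ(yᵢ − βxᵢ)²/(2·2) − β²/(2·9) + const.
Setting the derivative to zero: Σxᵢ(yᵢ − βxᵢ)/2 − β/9 = 0, so β = Σxᵢyᵢ / (Σxᵢ² + σ²/τ²).
Σxᵢyᵢ = 2·6 + 6·25 + 6·22 + 5·19 = 389; Σxᵢ² = 101; σ²/τ² = 2/9.
β̂_MAP = 389 / (101 + 2/9) = 389/(911/9) = 3501/911 ≈ 3.843.

β̂_MAP = 3.843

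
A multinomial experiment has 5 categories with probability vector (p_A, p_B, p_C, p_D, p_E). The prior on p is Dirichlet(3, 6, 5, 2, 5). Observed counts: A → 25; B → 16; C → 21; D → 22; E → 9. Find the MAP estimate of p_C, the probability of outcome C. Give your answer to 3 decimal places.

MAP estimate of p_C = 0.229

The posterior is Dirichlet(αᵢ + nᵢ) = Dirichlet(28, 22, 26, 24, 14).
For a Dirichlet(a₁,…,a_K) with all aᵢ > 1, the mode has j-th component (aⱼ − 1)/(Σaᵢ − K).
Here Σaᵢ = 114 and K = 5, so p_C = (26 − 1)/(114 − 5) = 25/109 ≈ 0.229.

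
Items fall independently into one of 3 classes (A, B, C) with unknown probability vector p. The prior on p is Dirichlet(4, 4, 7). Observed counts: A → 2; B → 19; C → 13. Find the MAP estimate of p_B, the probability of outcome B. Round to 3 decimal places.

MAP estimate of p_B = 0.478

The posterior is Dirichlet(αᵢ + nᵢ) = Dirichlet(6, 23, 20).
For a Dirichlet(a₁,…,a_K) with all aᵢ > 1, the mode has j-th component (aⱼ − 1)/(Σaᵢ − K).
Here Σaᵢ = 49 and K = 3, so p_B = (23 − 1)/(49 − 3) = 22/46 ≈ 0.478.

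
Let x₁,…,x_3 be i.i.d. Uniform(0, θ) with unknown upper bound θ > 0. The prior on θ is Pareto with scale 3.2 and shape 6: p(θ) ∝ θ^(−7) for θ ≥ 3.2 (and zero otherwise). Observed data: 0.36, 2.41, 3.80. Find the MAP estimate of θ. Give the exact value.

θ̂_MAP = 3.80

The Uniform(0, θ) likelihood is θ^(−n) for θ ≥ max(xᵢ), zero otherwise. Here max(xᵢ) = 3.80.
Posterior ∝ θ^(−7) · θ^(−3) = θ^(−10) on θ ≥ max(3.2, 3.80) = 3.80.
This density is strictly decreasing in θ, so the posterior mode lies at the lower boundary of the support.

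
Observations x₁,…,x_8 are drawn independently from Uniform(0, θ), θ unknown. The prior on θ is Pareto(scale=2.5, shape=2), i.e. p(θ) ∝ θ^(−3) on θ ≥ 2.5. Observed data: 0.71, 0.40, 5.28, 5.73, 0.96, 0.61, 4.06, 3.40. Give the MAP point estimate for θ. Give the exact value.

θ̂_MAP = 5.73

The Uniform(0, θ) likelihood is θ^(−n) for θ ≥ max(xᵢ), zero otherwise. Here max(xᵢ) = 5.73.
Posterior ∝ θ^(−3) · θ^(−8) = θ^(−11) on θ ≥ max(2.5, 5.73) = 5.73.
This density is strictly decreasing in θ, so the posterior mode lies at the lower boundary of the support.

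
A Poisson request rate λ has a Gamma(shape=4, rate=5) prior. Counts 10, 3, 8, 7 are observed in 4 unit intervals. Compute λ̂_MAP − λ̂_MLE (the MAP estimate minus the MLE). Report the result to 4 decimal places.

Σxᵢ = 28. Posterior is Gamma(32, 9); MAP = (32−1)/9 = 31/9 ≈ 3.44444.
MLE = x̄ = 28/4 ≈ 7.00000.
Difference = 31/9 − 28/4 = -32/9 ≈ -3.5556.

MAP − MLE = -3.5556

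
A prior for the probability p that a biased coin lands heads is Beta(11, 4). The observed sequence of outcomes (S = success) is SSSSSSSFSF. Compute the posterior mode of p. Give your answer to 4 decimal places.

p̂_MAP = 0.7826

Prior: Beta(11, 4).
Data: 8 successes in 10 trials (from the sequence). The binomial likelihood contributes p^8(1−p)^2, so the posterior is Beta(11+8, 4+2) = Beta(19, 6).
For Beta(a, b) with a, b > 1 the mode is (a−1)/(a+b−2) = 18/23 ≈ 0.7826.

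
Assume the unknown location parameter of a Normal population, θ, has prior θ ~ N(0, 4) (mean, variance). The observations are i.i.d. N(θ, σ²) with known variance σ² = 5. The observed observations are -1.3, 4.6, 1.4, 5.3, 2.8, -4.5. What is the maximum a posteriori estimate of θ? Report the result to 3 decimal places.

θ̂_MAP = 1.145

n = 6; x̄ = ((-1.3) + 4.6 + 1.4 + 5.3 + 2.8 + (-4.5))/6 = 8.3/6 = 83/60 ≈ 1.3833.
For a Normal prior and Normal likelihood with known variance, the posterior is Normal; its mode equals its mean, the precision-weighted average.
Prior precision 1/σ₀² = 1/4 = 0.25; data precision n/σ² = 6/5 = 1.2.
θ̂ = (0.25·0 + 1.2·(83/60)) / (0.25 + 1.2) = 1.66/1.45 = 166/145 ≈ 1.145.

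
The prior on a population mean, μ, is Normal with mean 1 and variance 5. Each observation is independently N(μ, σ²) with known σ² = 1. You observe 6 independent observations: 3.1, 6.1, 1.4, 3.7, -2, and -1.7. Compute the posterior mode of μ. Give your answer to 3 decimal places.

μ̂_MAP = 1.742

n = 6; x̄ = (3.1 + 6.1 + 1.4 + 3.7 + (-2) + (-1.7))/6 = 10.6/6 = 53/30 ≈ 1.7667.
For a Normal prior and Normal likelihood with known variance, the posterior is Normal; its mode equals its mean, the precision-weighted average.
Prior precision 1/σ₀² = 1/5 = 0.2; data precision n/σ² = 6/1 = 6.
μ̂ = (0.2·1 + 6·(53/30)) / (0.2 + 6) = 10.8/6.2 = 54/31 ≈ 1.742.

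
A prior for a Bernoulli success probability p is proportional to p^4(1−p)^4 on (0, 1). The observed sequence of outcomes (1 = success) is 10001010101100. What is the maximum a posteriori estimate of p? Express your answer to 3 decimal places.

p̂_MAP = 0.455

The prior density ∝ p^4(1−p)^4 is the kernel of Beta(5, 5).
Data: 6 successes in 14 trials (from the sequence). The binomial likelihood contributes p^6(1−p)^8, so the posterior is Beta(5+6, 5+8) = Beta(11, 13).
For Beta(a, b) with a, b > 1 the mode is (a−1)/(a+b−2) = 10/22 ≈ 0.455.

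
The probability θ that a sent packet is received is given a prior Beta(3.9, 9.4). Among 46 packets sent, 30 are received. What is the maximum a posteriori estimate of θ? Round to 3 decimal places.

Prior: Beta(3.9, 9.4).
Data: 30 successes in 46 trials. The binomial likelihood contributes θ^30(1−θ)^16, so the posterior is Beta(3.9+30, 9.4+16) = Beta(33.9, 25.4).
For Beta(a, b) with a, b > 1 the mode is (a−1)/(a+b−2) = 32.9/57.3 ≈ 0.574.

θ̂_MAP = 0.574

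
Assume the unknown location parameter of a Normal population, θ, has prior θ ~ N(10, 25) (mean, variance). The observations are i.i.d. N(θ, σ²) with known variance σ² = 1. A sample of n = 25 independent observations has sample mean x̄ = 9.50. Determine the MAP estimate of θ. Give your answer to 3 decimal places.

θ̂_MAP = 9.501

n = 25, x̄ = 9.50.
For a Normal prior and Normal likelihood with known variance, the posterior is Normal; its mode equals its mean, the precision-weighted average.
Prior precision 1/σ₀² = 1/25 = 0.04; data precision n/σ² = 25/1 = 25.
θ̂ = (0.04·10 + 25·9.5) / (0.04 + 25) = 237.9/25.04 = 11895/1252 ≈ 9.501.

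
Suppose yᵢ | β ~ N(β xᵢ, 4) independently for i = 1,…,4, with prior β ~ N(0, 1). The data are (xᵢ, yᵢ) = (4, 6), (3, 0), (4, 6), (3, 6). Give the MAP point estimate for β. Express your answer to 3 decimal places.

log p(β | y) = −Σ(yᵢ − βxᵢ)²/(2·4) − β²/(2·1) + const.
Setting the derivative to zero: Σxᵢ(yᵢ − βxᵢ)/4 − β/1 = 0, so β = Σxᵢyᵢ / (Σxᵢ² + σ²/τ²).
Σxᵢyᵢ = 4·6 + 3·0 + 4·6 + 3·6 = 66; Σxᵢ² = 50; σ²/τ² = 4.
β̂_MAP = 66 / (50 + 4) = 66/54 ≈ 1.222.

β̂_MAP = 1.222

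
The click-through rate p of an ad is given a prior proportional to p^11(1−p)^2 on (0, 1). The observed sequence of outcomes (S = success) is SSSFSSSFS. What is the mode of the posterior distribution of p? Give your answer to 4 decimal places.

The prior density ∝ p^11(1−p)^2 is the kernel of Beta(12, 3).
Data: 7 successes in 9 trials (from the sequence). The binomial likelihood contributes p^7(1−p)^2, so the posterior is Beta(12+7, 3+2) = Beta(19, 5).
For Beta(a, b) with a, b > 1 the mode is (a−1)/(a+b−2) = 18/22 ≈ 0.8182.

p̂_MAP = 0.8182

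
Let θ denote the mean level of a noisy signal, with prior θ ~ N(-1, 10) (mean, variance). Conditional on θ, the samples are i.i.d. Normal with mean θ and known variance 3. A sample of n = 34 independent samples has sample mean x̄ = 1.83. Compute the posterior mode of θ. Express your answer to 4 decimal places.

n = 34, x̄ = 1.83.
For a Normal prior and Normal likelihood with known variance, the posterior is Normal; its mode equals its mean, the precision-weighted average.
Prior precision 1/σ₀² = 1/10 = 0.1; data precision n/σ² = 34/3.
θ̂ = (0.1·(-1) + (34/3)·1.83) / (0.1 + 34/3) = 20.64/(343/30) = 3096/1715 ≈ 1.8052.

θ̂_MAP = 1.8052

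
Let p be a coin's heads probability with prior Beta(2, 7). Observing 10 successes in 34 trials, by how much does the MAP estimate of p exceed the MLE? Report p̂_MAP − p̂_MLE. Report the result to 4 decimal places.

MAP − MLE = -0.0258

Posterior is Beta(12, 31); MAP = (12−1)/(43−2) = 11/41 ≈ 0.26829.
MLE ignores the prior: p̂_MLE = k/n = 10/34 ≈ 0.29412.
Difference = 11/41 − 10/34 = -18/697 ≈ -0.0258.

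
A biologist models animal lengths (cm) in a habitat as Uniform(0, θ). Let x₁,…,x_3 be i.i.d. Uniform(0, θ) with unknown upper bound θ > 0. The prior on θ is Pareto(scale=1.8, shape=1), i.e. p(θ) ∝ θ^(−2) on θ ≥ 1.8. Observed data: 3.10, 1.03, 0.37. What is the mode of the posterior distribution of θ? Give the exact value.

θ̂_MAP = 3.10

The Uniform(0, θ) likelihood is θ^(−n) for θ ≥ max(xᵢ), zero otherwise. Here max(xᵢ) = 3.10.
Posterior ∝ θ^(−2) · θ^(−3) = θ^(−5) on θ ≥ max(1.8, 3.10) = 3.10.
This density is strictly decreasing in θ, so the posterior mode lies at the lower boundary of the support.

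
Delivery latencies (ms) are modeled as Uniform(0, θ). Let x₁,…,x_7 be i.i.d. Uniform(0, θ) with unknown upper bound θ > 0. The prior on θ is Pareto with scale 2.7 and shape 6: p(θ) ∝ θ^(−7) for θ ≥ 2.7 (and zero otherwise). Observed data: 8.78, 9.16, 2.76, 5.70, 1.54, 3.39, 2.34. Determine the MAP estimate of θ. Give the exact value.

θ̂_MAP = 9.16

The Uniform(0, θ) likelihood is θ^(−n) for θ ≥ max(xᵢ), zero otherwise. Here max(xᵢ) = 9.16.
Posterior ∝ θ^(−7) · θ^(−7) = θ^(−14) on θ ≥ max(2.7, 9.16) = 9.16.
This density is strictly decreasing in θ, so the posterior mode lies at the lower boundary of the support.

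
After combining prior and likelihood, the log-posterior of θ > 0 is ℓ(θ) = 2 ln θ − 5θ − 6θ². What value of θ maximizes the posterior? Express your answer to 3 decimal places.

ℓ'(θ) = 2/θ − 5 − 12θ. Setting this to zero and multiplying by θ: 12θ² + 5θ − 2 = 0.
θ = (−5 + √(5² + 4·12·2)) / (2·12) = (−5 + √121) / 24 = (−5 + 11)/24 = 1/4.
ℓ''(θ) = −2/θ² − 12 < 0, confirming a maximum.

θ̂_MAP = 0.250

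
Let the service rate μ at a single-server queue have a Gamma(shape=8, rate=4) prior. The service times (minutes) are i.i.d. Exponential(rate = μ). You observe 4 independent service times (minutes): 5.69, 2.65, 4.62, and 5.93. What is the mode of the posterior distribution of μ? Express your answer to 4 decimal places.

μ̂_MAP = 0.4806

The Exponential(rate=μ) likelihood is ∝ μ^n e^(−μΣtᵢ). Here n = 4 and Σtᵢ = 5.69 + 2.65 + 4.62 + 5.93 = 18.89.
Posterior ∝ μ^7e^(−4μ) · μ^4e^(−18.89μ) = μ^11e^(−22.89μ), i.e. Gamma(12, 22.89).
Mode = (a−1)/b = 11/22.89 ≈ 0.4806.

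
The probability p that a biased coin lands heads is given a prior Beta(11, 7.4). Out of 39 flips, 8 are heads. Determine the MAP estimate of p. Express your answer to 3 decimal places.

p̂_MAP = 0.325

Prior: Beta(11, 7.4).
Data: 8 successes in 39 trials. The binomial likelihood contributes p^8(1−p)^31, so the posterior is Beta(11+8, 7.4+31) = Beta(19, 38.4).
For Beta(a, b) with a, b > 1 the mode is (a−1)/(a+b−2) = 18/55.4 ≈ 0.325.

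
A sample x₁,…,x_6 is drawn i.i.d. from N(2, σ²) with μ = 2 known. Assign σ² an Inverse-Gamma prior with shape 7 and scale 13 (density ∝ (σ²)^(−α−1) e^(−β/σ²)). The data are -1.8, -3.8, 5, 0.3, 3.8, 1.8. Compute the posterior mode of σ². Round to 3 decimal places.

Sum of squared deviations about the known mean: SS = (-1.8−2)² + (-3.8−2)² + (5−2)² + (0.3−2)² + (3.8−2)² + (1.8−2)² = 63.25.
The Normal likelihood contributes (σ²)^(−n/2) exp(−SS/(2σ²)), so the posterior is Inverse-Gamma(α + n/2, β + SS/2) = Inverse-Gamma(10, 44.625).
The mode of Inverse-Gamma(a, b) is b/(a+1) = 44.625/11 ≈ 4.057.

σ̂²_MAP = 4.057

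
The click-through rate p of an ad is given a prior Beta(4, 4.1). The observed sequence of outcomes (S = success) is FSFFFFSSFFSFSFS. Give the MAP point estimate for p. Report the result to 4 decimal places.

Prior: Beta(4, 4.1).
Data: 6 successes in 15 trials (from the sequence). The binomial likelihood contributes p^6(1−p)^9, so the posterior is Beta(4+6, 4.1+9) = Beta(10, 13.1).
For Beta(a, b) with a, b > 1 the mode is (a−1)/(a+b−2) = 9/21.1 ≈ 0.4265.

p̂_MAP = 0.4265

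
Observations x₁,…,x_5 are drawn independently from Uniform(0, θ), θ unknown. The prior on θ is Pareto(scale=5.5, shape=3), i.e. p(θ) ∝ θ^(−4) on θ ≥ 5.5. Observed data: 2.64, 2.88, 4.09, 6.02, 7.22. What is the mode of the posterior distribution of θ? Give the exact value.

The Uniform(0, θ) likelihood is θ^(−n) for θ ≥ max(xᵢ), zero otherwise. Here max(xᵢ) = 7.22.
Posterior ∝ θ^(−4) · θ^(−5) = θ^(−9) on θ ≥ max(5.5, 7.22) = 7.22.
This density is strictly decreasing in θ, so the posterior mode lies at the lower boundary of the support.

θ̂_MAP = 7.22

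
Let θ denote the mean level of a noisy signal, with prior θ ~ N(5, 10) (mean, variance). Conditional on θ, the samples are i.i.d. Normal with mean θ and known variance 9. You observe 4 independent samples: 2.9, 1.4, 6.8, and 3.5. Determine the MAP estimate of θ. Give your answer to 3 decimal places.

θ̂_MAP = 3.898

n = 4; x̄ = (2.9 + 1.4 + 6.8 + 3.5)/4 = 14.6/4 = 3.65.
For a Normal prior and Normal likelihood with known variance, the posterior is Normal; its mode equals its mean, the precision-weighted average.
Prior precision 1/σ₀² = 1/10 = 0.1; data precision n/σ² = 4/9.
θ̂ = (0.1·5 + (4/9)·3.65) / (0.1 + 4/9) = (191/90)/(49/90) = 191/49 ≈ 3.898.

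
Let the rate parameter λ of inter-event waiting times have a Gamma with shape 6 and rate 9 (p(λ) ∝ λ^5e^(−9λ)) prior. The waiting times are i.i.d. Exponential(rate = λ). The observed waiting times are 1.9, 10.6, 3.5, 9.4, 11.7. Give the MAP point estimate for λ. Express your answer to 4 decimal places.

The Exponential(rate=λ) likelihood is ∝ λ^n e^(−λΣtᵢ). Here n = 5 and Σtᵢ = 1.9 + 10.6 + 3.5 + 9.4 + 11.7 = 37.1.
Posterior ∝ λ^5e^(−9λ) · λ^5e^(−37.1λ) = λ^10e^(−46.1λ), i.e. Gamma(11, 46.1).
Mode = (a−1)/b = 10/46.1 ≈ 0.2169.

λ̂_MAP = 0.2169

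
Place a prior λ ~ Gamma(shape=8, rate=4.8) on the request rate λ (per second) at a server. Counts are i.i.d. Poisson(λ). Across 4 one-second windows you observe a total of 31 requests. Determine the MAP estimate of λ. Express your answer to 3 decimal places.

λ̂_MAP = 4.318

Σxᵢ = 31, n = 4.
Posterior ∝ λ^7e^(−4.8λ) · λ^31e^(−4λ) = λ^38e^(−8.8λ), i.e. Gamma(shape=39, rate=8.8).
The mode of a Gamma(a, b) with a ≥ 1 (shape–rate) is (a−1)/b = 38/8.8 ≈ 4.318.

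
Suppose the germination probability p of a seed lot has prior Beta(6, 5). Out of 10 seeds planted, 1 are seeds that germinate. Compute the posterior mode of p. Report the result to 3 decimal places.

p̂_MAP = 0.316

Prior: Beta(6, 5).
Data: 1 success in 10 trials. The binomial likelihood contributes p(1−p)^9, so the posterior is Beta(6+1, 5+9) = Beta(7, 14).
For Beta(a, b) with a, b > 1 the mode is (a−1)/(a+b−2) = 6/19 ≈ 0.316.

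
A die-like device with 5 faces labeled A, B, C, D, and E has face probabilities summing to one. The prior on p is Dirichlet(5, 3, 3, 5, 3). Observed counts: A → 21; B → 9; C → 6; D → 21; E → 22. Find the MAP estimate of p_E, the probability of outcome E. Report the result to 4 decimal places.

MAP estimate of p_E = 0.2581

The posterior is Dirichlet(αᵢ + nᵢ) = Dirichlet(26, 12, 9, 26, 25).
For a Dirichlet(a₁,…,a_K) with all aᵢ > 1, the mode has j-th component (aⱼ − 1)/(Σaᵢ − K).
Here Σaᵢ = 98 and K = 5, so p_E = (25 − 1)/(98 − 5) = 24/93 ≈ 0.2581.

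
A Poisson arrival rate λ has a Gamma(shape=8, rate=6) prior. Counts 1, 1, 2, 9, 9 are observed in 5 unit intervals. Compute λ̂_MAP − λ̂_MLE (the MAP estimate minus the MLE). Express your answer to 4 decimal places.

MAP − MLE = -1.7636

Σxᵢ = 22. Posterior is Gamma(30, 11); MAP = (30−1)/11 = 29/11 ≈ 2.63636.
MLE = x̄ = 22/5 ≈ 4.40000.
Difference = 29/11 − 22/5 = -97/55 ≈ -1.7636.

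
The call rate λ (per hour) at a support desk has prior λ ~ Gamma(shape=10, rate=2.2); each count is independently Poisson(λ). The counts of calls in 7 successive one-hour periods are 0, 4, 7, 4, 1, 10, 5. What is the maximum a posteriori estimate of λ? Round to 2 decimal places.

λ̂_MAP = 4.35

Σxᵢ = 0+4+7+4+1+10+5 = 31, with n = 7.
Posterior ∝ λ^9e^(−2.2λ) · λ^31e^(−7λ) = λ^40e^(−9.2λ), i.e. Gamma(shape=41, rate=9.2).
The mode of a Gamma(a, b) with a ≥ 1 (shape–rate) is (a−1)/b = 40/9.2 ≈ 4.35.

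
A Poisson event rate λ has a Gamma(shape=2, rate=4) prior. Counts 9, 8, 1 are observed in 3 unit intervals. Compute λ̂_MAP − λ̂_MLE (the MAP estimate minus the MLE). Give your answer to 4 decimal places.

Σxᵢ = 18. Posterior is Gamma(20, 7); MAP = (20−1)/7 = 19/7 ≈ 2.71429.
MLE = x̄ = 18/3 ≈ 6.00000.
Difference = 19/7 − 18/3 = -23/7 ≈ -3.2857.

MAP − MLE = -3.2857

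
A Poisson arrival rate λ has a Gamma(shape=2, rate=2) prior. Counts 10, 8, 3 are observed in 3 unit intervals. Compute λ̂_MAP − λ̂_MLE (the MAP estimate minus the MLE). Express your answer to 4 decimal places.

Σxᵢ = 21. Posterior is Gamma(23, 5); MAP = (23−1)/5 = 22/5 ≈ 4.40000.
MLE = x̄ = 21/3 ≈ 7.00000.
Difference = 22/5 − 21/3 = -13/5 ≈ -2.6000.

MAP − MLE = -2.6000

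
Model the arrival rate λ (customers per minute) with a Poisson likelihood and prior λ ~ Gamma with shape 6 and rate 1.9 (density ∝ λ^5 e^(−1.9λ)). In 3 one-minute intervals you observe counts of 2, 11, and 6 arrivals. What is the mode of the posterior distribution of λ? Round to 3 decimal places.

λ̂_MAP = 4.898

Σxᵢ = 2+11+6 = 19, with n = 3.
Posterior ∝ λ^5e^(−1.9λ) · λ^19e^(−3λ) = λ^24e^(−4.9λ), i.e. Gamma(shape=25, rate=4.9).
The mode of a Gamma(a, b) with a ≥ 1 (shape–rate) is (a−1)/b = 24/4.9 ≈ 4.898.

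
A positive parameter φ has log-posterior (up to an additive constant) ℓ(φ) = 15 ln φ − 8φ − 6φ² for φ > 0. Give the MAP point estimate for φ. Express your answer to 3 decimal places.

ℓ'(φ) = 15/φ − 8 − 12φ. Setting this to zero and multiplying by φ: 12φ² + 8φ − 15 = 0.
φ = (−8 + √(8² + 4·12·15)) / (2·12) = (−8 + √784) / 24 = (−8 + 28)/24 = 5/6.
ℓ''(φ) = −15/φ² − 12 < 0, confirming a maximum.

φ̂_MAP = 0.833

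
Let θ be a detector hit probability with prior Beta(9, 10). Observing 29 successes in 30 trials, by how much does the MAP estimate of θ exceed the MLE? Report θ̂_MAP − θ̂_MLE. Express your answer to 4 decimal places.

MAP − MLE = -0.1794

Posterior is Beta(38, 11); MAP = (38−1)/(49−2) = 37/47 ≈ 0.78723.
MLE ignores the prior: θ̂_MLE = k/n = 29/30 ≈ 0.96667.
Difference = 37/47 − 29/30 = -253/1410 ≈ -0.1794.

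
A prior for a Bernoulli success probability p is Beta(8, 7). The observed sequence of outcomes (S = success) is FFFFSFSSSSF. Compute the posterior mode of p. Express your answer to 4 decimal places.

p̂_MAP = 0.5000

Prior: Beta(8, 7).
Data: 5 successes in 11 trials (from the sequence). The binomial likelihood contributes p^5(1−p)^6, so the posterior is Beta(8+5, 7+6) = Beta(13, 13).
For Beta(a, b) with a, b > 1 the mode is (a−1)/(a+b−2) = 12/24 ≈ 0.5000.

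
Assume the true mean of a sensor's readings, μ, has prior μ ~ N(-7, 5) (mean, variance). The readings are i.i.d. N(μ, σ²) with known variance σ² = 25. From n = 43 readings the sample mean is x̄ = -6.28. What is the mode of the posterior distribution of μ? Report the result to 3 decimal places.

n = 43, x̄ = -6.28.
For a Normal prior and Normal likelihood with known variance, the posterior is Normal; its mode equals its mean, the precision-weighted average.
Prior precision 1/σ₀² = 1/5 = 0.2; data precision n/σ² = 43/25 = 1.72.
μ̂ = (0.2·(-7) + 1.72·(-6.28)) / (0.2 + 1.72) = (-12.2016)/1.92 = -6.355.

μ̂_MAP = -6.355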